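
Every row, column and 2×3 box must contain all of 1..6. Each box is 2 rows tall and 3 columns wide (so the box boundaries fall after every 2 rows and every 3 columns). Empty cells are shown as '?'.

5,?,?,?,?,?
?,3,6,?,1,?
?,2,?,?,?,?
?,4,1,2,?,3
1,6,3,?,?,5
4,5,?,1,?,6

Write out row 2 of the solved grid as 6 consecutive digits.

R1C2 = 1 (sole candidate).
R2C1 = 2: row 2 has {1,3,6}; col 1 has {1,4,5}; box has {1,3,5,6} → only 2 remains.
R2C6 = 4: row 2 has {1,2,3,6}; col 6 has {3,5,6}; box has {1} → only 4 remains.
R3C3 = 5 (sole candidate).
R3C6 = 1 (sole candidate).
R4C1 = 6 (sole candidate).
R4C5 = 5 (sole candidate).
R5C4 = 4 (sole candidate).
R5C5 = 2 (sole candidate).
R6C3 = 2 (sole candidate).
R6C5 = 3 (sole candidate).
R1C3 = 4 (sole candidate).
R1C5 = 6 (sole candidate).
R1C6 = 2 (sole candidate).
R2C4 = 5: row 2 has {1,2,3,4,6}; col 4 has {1,2,4}; box has {1,2,4,6} → only 5 remains.

236514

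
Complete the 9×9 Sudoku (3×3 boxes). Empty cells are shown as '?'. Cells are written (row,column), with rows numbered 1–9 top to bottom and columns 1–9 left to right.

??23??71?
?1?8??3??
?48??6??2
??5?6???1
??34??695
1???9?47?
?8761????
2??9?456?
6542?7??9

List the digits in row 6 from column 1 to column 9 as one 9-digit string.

(3,7) = 9 (sole candidate).
(3,8) = 5 (sole candidate).
(4,4) = 7 (sole candidate).
(6,3) = 6: row 6 has {1,4,7,9}; col 3 has {2,3,4,5,7,8}; box has {1,3,5} → only 6 remains.
(6,4) = 5: row 6 has {1,4,6,7,9}; col 4 has {2,3,4,6,7,8,9}; box has {4,6,7,9} → only 5 remains.
(7,7) = 2 (sole candidate).
(8,2) = 3 (sole candidate).
(8,3) = 1 (sole candidate).
(8,5) = 8 (sole candidate).
(8,9) = 7 (sole candidate).
(9,5) = 3 (sole candidate).
(9,8) = 8 (sole candidate).
(2,3) = 9 (sole candidate).
(2,8) = 4 (sole candidate).
(2,9) = 6 (sole candidate).
(3,4) = 1 (sole candidate).
(3,5) = 7 (sole candidate).
(4,7) = 8 (sole candidate).
(5,5) = 2 (sole candidate).
(6,2) = 2: row 6 has {1,4,5,6,7,9}; col 2 has {1,3,4,5,8}; box has {1,3,5,6} → only 2 remains.
(6,9) = 3: row 6 has {1,2,4,5,6,7,9}; col 9 has {1,2,5,6,7,9}; box has {1,4,5,6,7,8,9} → only 3 remains.
(7,1) = 9 (sole candidate).
(7,6) = 5 (sole candidate).
(7,8) = 3 (sole candidate).
(7,9) = 4 (sole candidate).
(9,7) = 1 (sole candidate).
(1,1) = 5 (sole candidate).
(1,2) = 6 (sole candidate).
(1,5) = 4 (sole candidate).
(1,6) = 9 (sole candidate).
(1,9) = 8 (sole candidate).
(2,1) = 7 (sole candidate).
(2,5) = 5 (sole candidate).
(2,6) = 2 (sole candidate).
(3,1) = 3 (sole candidate).
(4,1) = 4 (sole candidate).
(4,2) = 9 (sole candidate).
(4,6) = 3 (sole candidate).
(4,8) = 2 (sole candidate).
(5,1) = 8 (sole candidate).
(5,2) = 7 (sole candidate).
(5,6) = 1 (sole candidate).
(6,6) = 8: row 6 has {1,2,3,4,5,6,7,9}; col 6 has {1,2,3,4,5,6,7,9}; box has {1,2,3,4,5,6,7,9} → only 8 remains.

126598473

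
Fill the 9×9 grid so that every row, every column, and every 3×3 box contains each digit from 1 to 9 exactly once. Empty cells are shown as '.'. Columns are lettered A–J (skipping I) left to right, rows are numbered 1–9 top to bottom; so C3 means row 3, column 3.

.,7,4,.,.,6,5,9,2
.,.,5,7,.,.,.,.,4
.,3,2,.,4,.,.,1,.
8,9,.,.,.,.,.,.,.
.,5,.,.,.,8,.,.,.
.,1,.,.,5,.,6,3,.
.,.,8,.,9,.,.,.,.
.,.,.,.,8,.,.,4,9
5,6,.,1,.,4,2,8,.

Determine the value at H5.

A1 = 1 (sole candidate).
E1 = 3 (sole candidate).
B2 = 8 (sole candidate).
G2 = 3 (sole candidate).
H2 = 6 (sole candidate).
C6 = 7 (sole candidate).
J6 = 8 (sole candidate).
B8 = 2 (sole candidate).
E9 = 7 (sole candidate).
J9 = 3 (sole candidate).
D1 = 8 (sole candidate).
A2 = 9 (sole candidate).
A3 = 6 (sole candidate).
J3 = 7 (sole candidate).
J5 = 1 (sole candidate).
B7 = 4 (sole candidate).
C9 = 9 (sole candidate).
G3 = 8 (sole candidate).
J4 = 5 (sole candidate).
J7 = 6 (sole candidate).
G7 = 1 (hidden single in row 7).
G8 = 7 (sole candidate).
G4 = 4 (sole candidate).
G5 = 9 (sole candidate).
H7 = 5 (sole candidate).
A8 = 3 (sole candidate).
C8 = 1 (sole candidate).
F8 = 5 (sole candidate).
F3 = 9 (sole candidate).
F6 = 2 (sole candidate).
A7 = 7 (sole candidate).
F7 = 3 (sole candidate).
D8 = 6 (sole candidate).
F2 = 1 (sole candidate).
D3 = 5 (sole candidate).
D4 = 3 (sole candidate).
F4 = 7 (sole candidate).
H4 = 2 (sole candidate).
D5 = 4 (sole candidate).
E5 = 6 (sole candidate).
H5 = 7: row 5 has {1,4,5,6,8,9}; col 8 has {1,2,3,4,5,6,8,9}; box has {1,2,3,4,5,6,8,9} → only 7 remains.

7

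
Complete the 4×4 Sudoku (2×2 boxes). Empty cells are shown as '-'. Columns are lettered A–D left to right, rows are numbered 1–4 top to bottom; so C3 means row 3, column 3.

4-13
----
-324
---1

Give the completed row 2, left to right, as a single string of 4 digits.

3142

B1 = 2 (sole candidate).
B2 = 1: row 2 has {}; col 2 has {2,3}; box has {2,4} → only 1 remains.
C2 = 4: row 2 has {1}; col 3 has {1,2}; box has {1,3} → only 4 remains.
D2 = 2: row 2 has {1,4}; col 4 has {1,3,4}; box has {1,3,4} → only 2 remains.
A3 = 1 (sole candidate).
A4 = 2 (sole candidate).
B4 = 4 (sole candidate).
C4 = 3 (sole candidate).
A2 = 3: row 2 has {1,2,4}; col 1 has {1,2,4}; box has {1,2,4} → only 3 remains.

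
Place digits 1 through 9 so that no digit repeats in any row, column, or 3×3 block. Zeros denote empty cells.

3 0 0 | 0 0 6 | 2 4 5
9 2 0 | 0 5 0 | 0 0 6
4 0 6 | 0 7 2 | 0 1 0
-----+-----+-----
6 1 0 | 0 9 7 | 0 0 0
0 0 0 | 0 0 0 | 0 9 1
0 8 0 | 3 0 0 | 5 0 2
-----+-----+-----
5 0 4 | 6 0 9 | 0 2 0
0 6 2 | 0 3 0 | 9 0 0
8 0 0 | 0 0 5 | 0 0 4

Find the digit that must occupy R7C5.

8

R1C2 = 7: row 1 has {2,3,4,5,6}; col 2 has {1,2,6,8}; box has {2,3,4,6,9} → only 7 remains.
R3C2 = 5: row 3 has {1,2,4,6,7}; col 2 has {1,2,6,7,8}; box has {2,3,4,6,7,9} → only 5 remains.
R6C1 = 7: row 6 has {2,3,5,8}; col 1 has {3,4,5,6,8,9}; box has {1,6,8} → only 7 remains.
R6C3 = 9: row 6 has {2,3,5,7,8}; col 3 has {2,4,6}; box has {1,6,7,8} → only 9 remains.
R6C8 = 6: row 6 has {2,3,5,7,8,9}; col 8 has {1,2,4,9}; box has {1,2,5,9} → only 6 remains.
R7C2 = 3: row 7 has {2,4,5,6,9}; col 2 has {1,2,5,6,7,8}; box has {2,4,5,6,8} → only 3 remains.
R8C1 = 1: row 8 has {2,3,6,9}; col 1 has {3,4,5,6,7,8,9}; box has {2,3,4,5,6,8} → only 1 remains.
R9C2 = 9: row 9 has {4,5,8}; col 2 has {1,2,3,5,6,7,8}; box has {1,2,3,4,5,6,8} → only 9 remains.
R9C3 = 7: row 9 has {4,5,8,9}; col 3 has {2,4,6,9}; box has {1,2,3,4,5,6,8,9} → only 7 remains.
R9C8 = 3: row 9 has {4,5,7,8,9}; col 8 has {1,2,4,6,9}; box has {2,4,9} → only 3 remains.
R4C8 = 8: row 4 has {1,6,7,9}; col 8 has {1,2,3,4,6,9}; box has {1,2,5,6,9} → only 8 remains.
R4C9 = 3: row 4 has {1,6,7,8,9}; col 9 has {1,2,4,5,6}; box has {1,2,5,6,8,9} → only 3 remains.
R5C1 = 2: row 5 has {1,9}; col 1 has {1,3,4,5,6,7,8,9}; box has {1,6,7,8,9} → only 2 remains.
R5C2 = 4: row 5 has {1,2,9}; col 2 has {1,2,3,5,6,7,8,9}; box has {1,2,6,7,8,9} → only 4 remains.
R5C6 = 8: row 5 has {1,2,4,9}; col 6 has {2,5,6,7,9}; box has {3,7,9} → only 8 remains.
R5C7 = 7: row 5 has {1,2,4,8,9}; col 7 has {2,5,9}; box has {1,2,3,5,6,8,9} → only 7 remains.
R8C6 = 4: row 8 has {1,2,3,6,9}; col 6 has {2,5,6,7,8,9}; box has {3,5,6,9} → only 4 remains.
R2C8 = 7: row 2 has {2,5,6,9}; col 8 has {1,2,3,4,6,8,9}; box has {1,2,4,5,6} → only 7 remains.
R4C3 = 5: row 4 has {1,3,6,7,8,9}; col 3 has {2,4,6,7,9}; box has {1,2,4,6,7,8,9} → only 5 remains.
R4C7 = 4: row 4 has {1,3,5,6,7,8,9}; col 7 has {2,5,7,9}; box has {1,2,3,5,6,7,8,9} → only 4 remains.
R5C3 = 3: row 5 has {1,2,4,7,8,9}; col 3 has {2,4,5,6,7,9}; box has {1,2,4,5,6,7,8,9} → only 3 remains.
R5C4 = 5: row 5 has {1,2,3,4,7,8,9}; col 4 has {3,6}; box has {3,7,8,9} → only 5 remains.
R5C5 = 6: row 5 has {1,2,3,4,5,7,8,9}; col 5 has {3,5,7,9}; box has {3,5,7,8,9} → only 6 remains.
R6C6 = 1: row 6 has {2,3,5,6,7,8,9}; col 6 has {2,4,5,6,7,8,9}; box has {3,5,6,7,8,9} → only 1 remains.
R8C8 = 5: row 8 has {1,2,3,4,6,9}; col 8 has {1,2,3,4,6,7,8,9}; box has {2,3,4,9} → only 5 remains.
R2C6 = 3: row 2 has {2,5,6,7,9}; col 6 has {1,2,4,5,6,7,8,9}; box has {2,5,6,7} → only 3 remains.
R2C7 = 8: row 2 has {2,3,5,6,7,9}; col 7 has {2,4,5,7,9}; box has {1,2,4,5,6,7} → only 8 remains.
R3C7 = 3: row 3 has {1,2,4,5,6,7}; col 7 has {2,4,5,7,8,9}; box has {1,2,4,5,6,7,8} → only 3 remains.
R3C9 = 9: row 3 has {1,2,3,4,5,6,7}; col 9 has {1,2,3,4,5,6}; box has {1,2,3,4,5,6,7,8} → only 9 remains.
R4C4 = 2: row 4 has {1,3,4,5,6,7,8,9}; col 4 has {3,5,6}; box has {1,3,5,6,7,8,9} → only 2 remains.
R6C5 = 4: row 6 has {1,2,3,5,6,7,8,9}; col 5 has {3,5,6,7,9}; box has {1,2,3,5,6,7,8,9} → only 4 remains.
R7C7 = 1: row 7 has {2,3,4,5,6,9}; col 7 has {2,3,4,5,7,8,9}; box has {2,3,4,5,9} → only 1 remains.
R9C4 = 1: row 9 has {3,4,5,7,8,9}; col 4 has {2,3,5,6}; box has {3,4,5,6,9} → only 1 remains.
R9C5 = 2: row 9 has {1,3,4,5,7,8,9}; col 5 has {3,4,5,6,7,9}; box has {1,3,4,5,6,9} → only 2 remains.
R9C7 = 6: row 9 has {1,2,3,4,5,7,8,9}; col 7 has {1,2,3,4,5,7,8,9}; box has {1,2,3,4,5,9} → only 6 remains.
R2C3 = 1: row 2 has {2,3,5,6,7,8,9}; col 3 has {2,3,4,5,6,7,9}; box has {2,3,4,5,6,7,9} → only 1 remains.
R2C4 = 4: row 2 has {1,2,3,5,6,7,8,9}; col 4 has {1,2,3,5,6}; box has {2,3,5,6,7} → only 4 remains.
R3C4 = 8: row 3 has {1,2,3,4,5,6,7,9}; col 4 has {1,2,3,4,5,6}; box has {2,3,4,5,6,7} → only 8 remains.
R7C5 = 8: row 7 has {1,2,3,4,5,6,9}; col 5 has {2,3,4,5,6,7,9}; box has {1,2,3,4,5,6,9} → only 8 remains.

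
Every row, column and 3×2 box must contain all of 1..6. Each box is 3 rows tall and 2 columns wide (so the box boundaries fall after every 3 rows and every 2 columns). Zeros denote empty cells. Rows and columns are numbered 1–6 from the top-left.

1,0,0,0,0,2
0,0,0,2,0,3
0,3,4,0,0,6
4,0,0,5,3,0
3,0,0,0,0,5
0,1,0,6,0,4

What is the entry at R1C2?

R1C4 = 3 (sole candidate).
R3C4 = 1 (sole candidate).
R3C5 = 5 (sole candidate).
R4C6 = 1 (sole candidate).
R5C4 = 4 (sole candidate).
R6C5 = 2 (sole candidate).
R1C5 = 4 (sole candidate).
R2C5 = 1 (sole candidate).
R3C1 = 2 (sole candidate).
R4C3 = 2 (sole candidate).
R5C3 = 1 (sole candidate).
R5C5 = 6 (sole candidate).
R6C1 = 5 (sole candidate).
R6C3 = 3 (sole candidate).
R2C1 = 6 (sole candidate).
R2C3 = 5 (sole candidate).
R4C2 = 6 (sole candidate).
R5C2 = 2 (sole candidate).
R1C2 = 5: row 1 has {1,2,3,4}; col 2 has {1,2,3,6}; box has {1,2,3,6} → only 5 remains.

5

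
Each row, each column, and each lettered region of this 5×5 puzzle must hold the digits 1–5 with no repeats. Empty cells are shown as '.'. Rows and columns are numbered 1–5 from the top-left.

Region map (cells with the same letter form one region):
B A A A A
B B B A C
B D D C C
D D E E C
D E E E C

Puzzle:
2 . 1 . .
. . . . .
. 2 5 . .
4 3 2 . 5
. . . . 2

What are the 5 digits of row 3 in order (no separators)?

R4C4 = 1: row 4 has {2,3,4,5}; col 4 has {}; region has {2} → only 1 remains.
R5C1 = 1: row 5 has {2}; col 1 has {2,4}; region has {2,3,4,5} → only 1 remains.
R3C1 = 3: row 3 has {2,5}; col 1 has {1,2,4}; region has {2} → only 3 remains.
R3C4 = 4: row 3 has {2,3,5}; col 4 has {1}; region has {2,5} → only 4 remains.
R3C5 = 1: row 3 has {2,3,4,5}; col 5 has {2,5}; region has {2,4,5} → only 1 remains.

32541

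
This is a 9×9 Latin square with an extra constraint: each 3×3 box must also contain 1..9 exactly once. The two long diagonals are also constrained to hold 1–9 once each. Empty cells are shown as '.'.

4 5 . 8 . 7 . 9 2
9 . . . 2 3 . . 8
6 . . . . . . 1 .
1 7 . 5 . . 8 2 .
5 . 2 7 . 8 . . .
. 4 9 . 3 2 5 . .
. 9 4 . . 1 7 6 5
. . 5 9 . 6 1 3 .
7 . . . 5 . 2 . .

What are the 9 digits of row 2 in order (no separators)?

row 2, column 2 = 1: row 2 has {2,3,8,9}; col 2 has {4,5,7,9}; box has {4,5,6,9}; main diagonal has {2,3,4,5,7} → only 1 remains.
row 2, column 3 = 7: row 2 has {1,2,3,8,9}; col 3 has {2,4,5,9}; box has {1,4,5,6,9} → only 7 remains.
row 2, column 8 = 5: row 2 has {1,2,3,7,8,9}; col 8 has {1,2,3,6,9}; box has {1,2,8,9}; anti-diagonal has {2,4,7} → only 5 remains.
row 3, column 3 = 8 (sole candidate).
row 3, column 4 = 4 (sole candidate).
row 3, column 5 = 9 (sole candidate).
row 3, column 6 = 5 (sole candidate).
row 3, column 7 = 3 (sole candidate).
row 3, column 9 = 7 (sole candidate).
row 4, column 6 = 9 (sole candidate).
row 5, column 5 = 6 (sole candidate).
row 5, column 8 = 4 (sole candidate).
row 6, column 1 = 8 (sole candidate).
row 6, column 4 = 1 (sole candidate).
row 6, column 8 = 7 (sole candidate).
row 6, column 9 = 6 (sole candidate).
row 7, column 5 = 8 (sole candidate).
row 8, column 1 = 2 (sole candidate).
row 8, column 2 = 8 (sole candidate).
row 8, column 9 = 4 (sole candidate).
row 9, column 4 = 3 (sole candidate).
row 9, column 6 = 4 (sole candidate).
row 9, column 8 = 8 (sole candidate).
row 9, column 9 = 9 (sole candidate).
row 1, column 3 = 3 (sole candidate).
row 1, column 5 = 1 (sole candidate).
row 1, column 7 = 6 (sole candidate).
row 2, column 4 = 6: row 2 has {1,2,3,5,7,8,9}; col 4 has {1,3,4,5,7,8,9}; box has {1,2,3,4,5,7,8,9} → only 6 remains.
row 2, column 7 = 4: row 2 has {1,2,3,5,6,7,8,9}; col 7 has {1,2,3,5,6,7,8}; box has {1,2,3,5,6,7,8,9} → only 4 remains.

917623458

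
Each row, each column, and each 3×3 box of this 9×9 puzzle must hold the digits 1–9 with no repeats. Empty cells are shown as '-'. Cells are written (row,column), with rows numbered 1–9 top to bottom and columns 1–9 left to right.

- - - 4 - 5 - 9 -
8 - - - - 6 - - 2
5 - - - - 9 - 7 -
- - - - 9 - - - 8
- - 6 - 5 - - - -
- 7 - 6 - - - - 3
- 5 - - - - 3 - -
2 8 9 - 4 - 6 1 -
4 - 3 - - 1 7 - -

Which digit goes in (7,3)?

(8,9) = 5: row 8 has {1,2,4,6,8,9}; col 9 has {2,3,8}; box has {1,3,6,7} → only 5 remains.
(9,2) = 6: row 9 has {1,3,4,7}; col 2 has {5,7,8}; box has {2,3,4,5,8,9} → only 6 remains.
(9,9) = 9: row 9 has {1,3,4,6,7}; col 9 has {2,3,5,8}; box has {1,3,5,6,7} → only 9 remains.
(7,9) = 4: row 7 has {3,5}; col 9 has {2,3,5,8,9}; box has {1,3,5,6,7,9} → only 4 remains.
(2,2) = 9: in row 2, 9 can only go here (every other open cell in that row sees a 9).
(3,9) = 6: in row 3, 6 can only go here (every other open cell in that row sees a 6).
(1,9) = 1: row 1 has {4,5,9}; col 9 has {2,3,4,5,6,8,9}; box has {2,6,7,9} → only 1 remains.
(5,9) = 7: row 5 has {5,6}; col 9 has {1,2,3,4,5,6,8,9}; box has {3,8} → only 7 remains.
(1,7) = 8: row 1 has {1,4,5,9}; col 7 has {3,6,7}; box has {1,2,6,7,9} → only 8 remains.
(3,7) = 4: row 3 has {5,6,7,9}; col 7 has {3,6,7,8}; box has {1,2,6,7,8,9} → only 4 remains.
(2,7) = 5: row 2 has {2,6,8,9}; col 7 has {3,4,6,7,8}; box has {1,2,4,6,7,8,9} → only 5 remains.
(2,8) = 3: row 2 has {2,5,6,8,9}; col 8 has {1,7,9}; box has {1,2,4,5,6,7,8,9} → only 3 remains.
(1,1) = 6: in row 1, 6 can only go here (every other open cell in that row sees a 6).
(2,3) = 4: in row 2, 4 can only go here (every other open cell in that row sees a 4).
(4,8) = 6: in row 4, 6 can only go here (every other open cell in that row sees a 6).
(4,3) = 5: in row 4, 5 can only go here (every other open cell in that row sees a 5).
(6,8) = 5: in row 6, 5 can only go here (every other open cell in that row sees a 5).
(6,6) = 4: in row 6, 4 can only go here (every other open cell in that row sees a 4).
(4,2) = 4: in row 4, 4 can only go here (every other open cell in that row sees a 4).
(5,8) = 4: in row 5, 4 can only go here (every other open cell in that row sees a 4).
(7,5) = 6: in row 7, 6 can only go here (every other open cell in that row sees a 6).
(7,4) = 9: in row 7, 9 can only go here (every other open cell in that row sees a 9).
(9,4) = 5: in row 9, 5 can only go here (every other open cell in that row sees a 5).
(7,1) = 7: in column 1, 7 can only go here (every other open cell in that column sees a 7).
(7,3) = 1: row 7 has {3,4,5,6,7,9}; col 3 has {3,4,5,6,9}; box has {2,3,4,5,6,7,8,9} → only 1 remains.

1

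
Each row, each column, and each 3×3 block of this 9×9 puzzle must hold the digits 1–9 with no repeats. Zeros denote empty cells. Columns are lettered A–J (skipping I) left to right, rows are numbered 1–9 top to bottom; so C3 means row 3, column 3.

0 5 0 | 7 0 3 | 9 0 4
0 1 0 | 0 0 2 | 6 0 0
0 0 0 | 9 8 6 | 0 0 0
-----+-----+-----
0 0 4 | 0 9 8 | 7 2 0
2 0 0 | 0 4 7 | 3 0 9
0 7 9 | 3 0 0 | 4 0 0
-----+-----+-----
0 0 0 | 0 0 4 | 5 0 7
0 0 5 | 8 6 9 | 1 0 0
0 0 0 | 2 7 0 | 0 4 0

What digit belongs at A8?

E1 = 1: row 1 has {3,4,5,7,9}; col 5 has {4,6,7,8,9}; box has {2,3,6,7,8,9} → only 1 remains.
H1 = 8: row 1 has {1,3,4,5,7,9}; col 8 has {2,4}; box has {4,6,9} → only 8 remains.
E2 = 5: row 2 has {1,2,6}; col 5 has {1,4,6,7,8,9}; box has {1,2,3,6,7,8,9} → only 5 remains.
J2 = 3: row 2 has {1,2,5,6}; col 9 has {4,7,9}; box has {4,6,8,9} → only 3 remains.
G3 = 2: row 3 has {6,8,9}; col 7 has {1,3,4,5,6,7,9}; box has {3,4,6,8,9} → only 2 remains.
E6 = 2: row 6 has {3,4,7,9}; col 5 has {1,4,5,6,7,8,9}; box has {3,4,7,8,9} → only 2 remains.
D7 = 1: row 7 has {4,5,7}; col 4 has {2,3,7,8,9}; box has {2,4,6,7,8,9} → only 1 remains.
E7 = 3: row 7 has {1,4,5,7}; col 5 has {1,2,4,5,6,7,8,9}; box has {1,2,4,6,7,8,9} → only 3 remains.
H8 = 3: row 8 has {1,5,6,8,9}; col 8 has {2,4,8}; box has {1,4,5,7} → only 3 remains.
J8 = 2: row 8 has {1,3,5,6,8,9}; col 9 has {3,4,7,9}; box has {1,3,4,5,7} → only 2 remains.
F9 = 5: row 9 has {2,4,7}; col 6 has {2,3,4,6,7,8,9}; box has {1,2,3,4,6,7,8,9} → only 5 remains.
G9 = 8: row 9 has {2,4,5,7}; col 7 has {1,2,3,4,5,6,7,9}; box has {1,2,3,4,5,7} → only 8 remains.
J9 = 6: row 9 has {2,4,5,7,8}; col 9 has {2,3,4,7,9}; box has {1,2,3,4,5,7,8} → only 6 remains.
A1 = 6: row 1 has {1,3,4,5,7,8,9}; col 1 has {2}; box has {1,5} → only 6 remains.
C1 = 2: row 1 has {1,3,4,5,6,7,8,9}; col 3 has {4,5,9}; box has {1,5,6} → only 2 remains.
D2 = 4: row 2 has {1,2,3,5,6}; col 4 has {1,2,3,7,8,9}; box has {1,2,3,5,6,7,8,9} → only 4 remains.
H2 = 7: row 2 has {1,2,3,4,5,6}; col 8 has {2,3,4,8}; box has {2,3,4,6,8,9} → only 7 remains.
F6 = 1: row 6 has {2,3,4,7,9}; col 6 has {2,3,4,5,6,7,8,9}; box has {2,3,4,7,8,9} → only 1 remains.
H7 = 9: row 7 has {1,3,4,5,7}; col 8 has {2,3,4,7,8}; box has {1,2,3,4,5,6,7,8} → only 9 remains.
B8 = 4: row 8 has {1,2,3,5,6,8,9}; col 2 has {1,5,7}; box has {5} → only 4 remains.
C2 = 8: row 2 has {1,2,3,4,5,6,7}; col 3 has {2,4,5,9}; box has {1,2,5,6} → only 8 remains.
B3 = 3: row 3 has {2,6,8,9}; col 2 has {1,4,5,7}; box has {1,2,5,6,8} → only 3 remains.
C3 = 7: row 3 has {2,3,6,8,9}; col 3 has {2,4,5,8,9}; box has {1,2,3,5,6,8} → only 7 remains.
B4 = 6: row 4 has {2,4,7,8,9}; col 2 has {1,3,4,5,7}; box has {2,4,7,9} → only 6 remains.
D4 = 5: row 4 has {2,4,6,7,8,9}; col 4 has {1,2,3,4,7,8,9}; box has {1,2,3,4,7,8,9} → only 5 remains.
J4 = 1: row 4 has {2,4,5,6,7,8,9}; col 9 has {2,3,4,6,7,9}; box has {2,3,4,7,9} → only 1 remains.
B5 = 8: row 5 has {2,3,4,7,9}; col 2 has {1,3,4,5,6,7}; box has {2,4,6,7,9} → only 8 remains.
C5 = 1: row 5 has {2,3,4,7,8,9}; col 3 has {2,4,5,7,8,9}; box has {2,4,6,7,8,9} → only 1 remains.
D5 = 6: row 5 has {1,2,3,4,7,8,9}; col 4 has {1,2,3,4,5,7,8,9}; box has {1,2,3,4,5,7,8,9} → only 6 remains.
H5 = 5: row 5 has {1,2,3,4,6,7,8,9}; col 8 has {2,3,4,7,8,9}; box has {1,2,3,4,7,9} → only 5 remains.
A6 = 5: row 6 has {1,2,3,4,7,9}; col 1 has {2,6}; box has {1,2,4,6,7,8,9} → only 5 remains.
H6 = 6: row 6 has {1,2,3,4,5,7,9}; col 8 has {2,3,4,5,7,8,9}; box has {1,2,3,4,5,7,9} → only 6 remains.
J6 = 8: row 6 has {1,2,3,4,5,6,7,9}; col 9 has {1,2,3,4,6,7,9}; box has {1,2,3,4,5,6,7,9} → only 8 remains.
A7 = 8: row 7 has {1,3,4,5,7,9}; col 1 has {2,5,6}; box has {4,5} → only 8 remains.
B7 = 2: row 7 has {1,3,4,5,7,8,9}; col 2 has {1,3,4,5,6,7,8}; box has {4,5,8} → only 2 remains.
C7 = 6: row 7 has {1,2,3,4,5,7,8,9}; col 3 has {1,2,4,5,7,8,9}; box has {2,4,5,8} → only 6 remains.
A8 = 7: row 8 has {1,2,3,4,5,6,8,9}; col 1 has {2,5,6,8}; box has {2,4,5,6,8} → only 7 remains.

7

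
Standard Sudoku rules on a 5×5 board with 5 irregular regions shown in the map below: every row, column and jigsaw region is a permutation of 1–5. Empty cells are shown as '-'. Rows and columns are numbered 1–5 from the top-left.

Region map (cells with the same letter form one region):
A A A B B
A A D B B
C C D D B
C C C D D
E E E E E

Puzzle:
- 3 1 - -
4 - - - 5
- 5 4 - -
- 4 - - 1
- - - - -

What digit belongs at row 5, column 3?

5

row 2, column 2 = 2 (sole candidate).
row 2, column 3 = 3 (sole candidate).
row 2, column 4 = 1 (sole candidate).
row 3, column 4 = 2 (sole candidate).
row 3, column 5 = 3 (sole candidate).
row 4, column 3 = 2 (sole candidate).
row 4, column 4 = 5 (sole candidate).
row 5, column 2 = 1 (sole candidate).
row 5, column 3 = 5: row 5 has {1}; col 3 has {1,2,3,4}; region has {1} → only 5 remains.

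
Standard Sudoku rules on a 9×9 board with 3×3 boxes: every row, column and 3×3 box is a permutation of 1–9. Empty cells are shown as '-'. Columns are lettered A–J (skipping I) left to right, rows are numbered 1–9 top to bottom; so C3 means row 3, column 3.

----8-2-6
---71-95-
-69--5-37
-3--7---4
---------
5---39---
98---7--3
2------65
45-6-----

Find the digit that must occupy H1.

J2 = 8: row 2 has {1,5,7,9}; col 9 has {3,4,5,6,7}; box has {2,3,5,6,7,9} → only 8 remains.
A2 = 3: row 2 has {1,5,7,8,9}; col 1 has {2,4,5,9}; box has {6,9} → only 3 remains.
C1 = 5: in row 1, 5 can only go here (every other open cell in that row sees a 5).
D1 = 9: in row 1, 9 can only go here (every other open cell in that row sees a 9).
F1 = 3: in row 1, 3 can only go here (every other open cell in that row sees a 3).
F2 = 6: in row 2, 6 can only go here (every other open cell in that row sees a 6).
A3 = 8: in row 3, 8 can only go here (every other open cell in that row sees an 8).
G3 = 1: in row 3, 1 can only go here (every other open cell in that row sees a 1).
H1 = 4: row 1 has {2,3,5,6,8,9}; col 8 has {3,5,6}; box has {1,2,3,5,6,7,8,9} → only 4 remains.

4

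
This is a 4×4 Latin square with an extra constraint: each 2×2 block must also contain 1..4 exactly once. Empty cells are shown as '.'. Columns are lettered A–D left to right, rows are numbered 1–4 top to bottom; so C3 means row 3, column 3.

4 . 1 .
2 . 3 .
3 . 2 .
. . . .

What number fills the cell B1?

B1 = 3: row 1 has {1,4}; col 2 has {}; box has {2,4} → only 3 remains.

3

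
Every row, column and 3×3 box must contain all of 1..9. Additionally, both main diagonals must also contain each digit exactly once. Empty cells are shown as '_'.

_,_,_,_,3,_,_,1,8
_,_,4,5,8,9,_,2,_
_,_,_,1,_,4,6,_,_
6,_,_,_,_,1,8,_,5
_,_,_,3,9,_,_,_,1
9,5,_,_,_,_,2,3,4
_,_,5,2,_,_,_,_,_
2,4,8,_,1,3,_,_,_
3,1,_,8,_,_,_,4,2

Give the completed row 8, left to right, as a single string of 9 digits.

r5c7 = 7 (sole candidate).
r5c8 = 6 (sole candidate).
r6c4 = 7 (sole candidate).
r6c5 = 6 (sole candidate).
r6c6 = 8 (sole candidate).
r7c1 = 7 (sole candidate).
r7c5 = 4 (sole candidate).
r7c6 = 6 (sole candidate).
r8c4 = 9: row 8 has {1,2,3,4,8}; col 4 has {1,2,3,5,7,8}; box has {1,2,3,4,6,8} → only 9 remains.
r8c7 = 5: row 8 has {1,2,3,4,8,9}; col 7 has {2,6,7,8}; box has {2,4} → only 5 remains.
r8c8 = 7: row 8 has {1,2,3,4,5,8,9}; col 8 has {1,2,3,4,6}; box has {2,4,5}; main diagonal has {2,8,9} → only 7 remains.
r8c9 = 6: row 8 has {1,2,3,4,5,7,8,9}; col 9 has {1,2,4,5,8}; box has {2,4,5,7} → only 6 remains.

248913576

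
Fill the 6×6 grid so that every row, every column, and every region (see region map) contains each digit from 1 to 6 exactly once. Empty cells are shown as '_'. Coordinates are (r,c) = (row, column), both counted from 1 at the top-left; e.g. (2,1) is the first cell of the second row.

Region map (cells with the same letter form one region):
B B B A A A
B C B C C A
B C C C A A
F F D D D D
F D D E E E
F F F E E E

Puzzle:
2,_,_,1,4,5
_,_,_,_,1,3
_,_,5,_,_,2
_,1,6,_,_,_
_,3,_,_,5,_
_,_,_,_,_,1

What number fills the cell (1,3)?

(1,2) = 6: row 1 has {1,2,4,5}; col 2 has {1,3}; region has {2} → only 6 remains.
(1,3) = 3: row 1 has {1,2,4,5,6}; col 3 has {5,6}; region has {2,6} → only 3 remains.

3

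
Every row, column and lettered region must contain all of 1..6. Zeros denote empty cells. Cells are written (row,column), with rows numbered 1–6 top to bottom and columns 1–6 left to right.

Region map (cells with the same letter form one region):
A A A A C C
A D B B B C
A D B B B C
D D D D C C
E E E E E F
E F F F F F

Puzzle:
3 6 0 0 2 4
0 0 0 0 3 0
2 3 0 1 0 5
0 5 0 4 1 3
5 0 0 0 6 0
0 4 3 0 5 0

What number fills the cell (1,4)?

5

(1,4) = 5: row 1 has {2,3,4,6}; col 4 has {1,4}; region has {2,3,6} → only 5 remains.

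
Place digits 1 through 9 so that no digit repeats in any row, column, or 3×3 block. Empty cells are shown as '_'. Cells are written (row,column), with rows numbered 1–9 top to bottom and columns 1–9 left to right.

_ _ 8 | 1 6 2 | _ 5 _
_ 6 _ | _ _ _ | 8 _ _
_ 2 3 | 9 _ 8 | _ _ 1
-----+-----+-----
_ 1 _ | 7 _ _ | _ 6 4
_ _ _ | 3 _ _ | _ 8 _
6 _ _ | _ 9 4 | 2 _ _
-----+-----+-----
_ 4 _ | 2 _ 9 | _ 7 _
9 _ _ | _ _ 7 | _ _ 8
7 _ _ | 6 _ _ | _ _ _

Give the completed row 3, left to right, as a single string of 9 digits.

523978641

(1,1) = 4: row 1 has {1,2,5,6,8}; col 1 has {6,7,9}; box has {2,3,6,8} → only 4 remains.
(3,1) = 5: row 3 has {1,2,3,8,9}; col 1 has {4,6,7,9}; box has {2,3,4,6,8} → only 5 remains.
(3,8) = 4: row 3 has {1,2,3,5,8,9}; col 8 has {5,6,7,8}; box has {1,5,8} → only 4 remains.
(4,6) = 5: row 4 has {1,4,6,7}; col 6 has {2,4,7,8,9}; box has {3,4,7,9} → only 5 remains.
(5,1) = 2: row 5 has {3,8}; col 1 has {4,5,6,7,9}; box has {1,6} → only 2 remains.
(5,5) = 1: row 5 has {2,3,8}; col 5 has {6,9}; box has {3,4,5,7,9} → only 1 remains.
(5,6) = 6: row 5 has {1,2,3,8}; col 6 has {2,4,5,7,8,9}; box has {1,3,4,5,7,9} → only 6 remains.
(6,4) = 8: row 6 has {2,4,6,9}; col 4 has {1,2,3,6,7,9}; box has {1,3,4,5,6,7,9} → only 8 remains.
(2,1) = 1: row 2 has {6,8}; col 1 has {2,4,5,6,7,9}; box has {2,3,4,5,6,8} → only 1 remains.
(2,6) = 3: row 2 has {1,6,8}; col 6 has {2,4,5,6,7,8,9}; box has {1,2,6,8,9} → only 3 remains.
(3,5) = 7: row 3 has {1,2,3,4,5,8,9}; col 5 has {1,6,9}; box has {1,2,3,6,8,9} → only 7 remains.
(3,7) = 6: row 3 has {1,2,3,4,5,7,8,9}; col 7 has {2,8}; box has {1,4,5,8} → only 6 remains.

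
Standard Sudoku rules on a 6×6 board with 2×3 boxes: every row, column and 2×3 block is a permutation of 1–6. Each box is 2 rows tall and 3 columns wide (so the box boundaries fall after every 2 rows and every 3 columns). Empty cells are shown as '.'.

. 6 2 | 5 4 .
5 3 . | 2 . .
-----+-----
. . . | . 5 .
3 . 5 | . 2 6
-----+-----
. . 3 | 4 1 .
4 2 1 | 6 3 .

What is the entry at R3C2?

R1C1 = 1: row 1 has {2,4,5,6}; col 1 has {3,4,5}; box has {2,3,5,6} → only 1 remains.
R1C6 = 3: row 1 has {1,2,4,5,6}; col 6 has {6}; box has {2,4,5} → only 3 remains.
R2C3 = 4: row 2 has {2,3,5}; col 3 has {1,2,3,5}; box has {1,2,3,5,6} → only 4 remains.
R2C5 = 6: row 2 has {2,3,4,5}; col 5 has {1,2,3,4,5}; box has {2,3,4,5} → only 6 remains.
R2C6 = 1: row 2 has {2,3,4,5,6}; col 6 has {3,6}; box has {2,3,4,5,6} → only 1 remains.
R3C3 = 6: row 3 has {5}; col 3 has {1,2,3,4,5}; box has {3,5} → only 6 remains.
R3C6 = 4: row 3 has {5,6}; col 6 has {1,3,6}; box has {2,5,6} → only 4 remains.
R4C4 = 1: row 4 has {2,3,5,6}; col 4 has {2,4,5,6}; box has {2,4,5,6} → only 1 remains.
R5C1 = 6: row 5 has {1,3,4}; col 1 has {1,3,4,5}; box has {1,2,3,4} → only 6 remains.
R5C2 = 5: row 5 has {1,3,4,6}; col 2 has {2,3,6}; box has {1,2,3,4,6} → only 5 remains.
R5C6 = 2: row 5 has {1,3,4,5,6}; col 6 has {1,3,4,6}; box has {1,3,4,6} → only 2 remains.
R6C6 = 5: row 6 has {1,2,3,4,6}; col 6 has {1,2,3,4,6}; box has {1,2,3,4,6} → only 5 remains.
R3C1 = 2: row 3 has {4,5,6}; col 1 has {1,3,4,5,6}; box has {3,5,6} → only 2 remains.
R3C2 = 1: row 3 has {2,4,5,6}; col 2 has {2,3,5,6}; box has {2,3,5,6} → only 1 remains.

1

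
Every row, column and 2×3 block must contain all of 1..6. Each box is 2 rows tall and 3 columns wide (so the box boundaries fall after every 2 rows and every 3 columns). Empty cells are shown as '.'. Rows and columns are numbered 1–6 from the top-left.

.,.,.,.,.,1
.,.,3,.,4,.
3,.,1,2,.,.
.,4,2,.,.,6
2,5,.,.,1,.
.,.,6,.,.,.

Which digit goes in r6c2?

r3c2 = 6: row 3 has {1,2,3}; col 2 has {4,5}; box has {1,2,3,4} → only 6 remains.
r3c5 = 5: row 3 has {1,2,3,6}; col 5 has {1,4}; box has {2,6} → only 5 remains.
r3c6 = 4: row 3 has {1,2,3,5,6}; col 6 has {1,6}; box has {2,5,6} → only 4 remains.
r4c1 = 5: row 4 has {2,4,6}; col 1 has {2,3}; box has {1,2,3,4,6} → only 5 remains.
r4c5 = 3: row 4 has {2,4,5,6}; col 5 has {1,4,5}; box has {2,4,5,6} → only 3 remains.
r5c3 = 4: row 5 has {1,2,5}; col 3 has {1,2,3,6}; box has {2,5,6} → only 4 remains.
r5c6 = 3: row 5 has {1,2,4,5}; col 6 has {1,4,6}; box has {1} → only 3 remains.
r6c1 = 1: row 6 has {6}; col 1 has {2,3,5}; box has {2,4,5,6} → only 1 remains.
r6c2 = 3: row 6 has {1,6}; col 2 has {4,5,6}; box has {1,2,4,5,6} → only 3 remains.

3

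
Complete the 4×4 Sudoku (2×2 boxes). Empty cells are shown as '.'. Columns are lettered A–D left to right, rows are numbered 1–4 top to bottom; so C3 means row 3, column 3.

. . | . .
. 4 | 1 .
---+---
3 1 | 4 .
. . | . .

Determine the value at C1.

2

A2 = 2: row 2 has {1,4}; col 1 has {3}; box has {4} → only 2 remains.
D2 = 3: row 2 has {1,2,4}; col 4 has {}; box has {1} → only 3 remains.
D3 = 2: row 3 has {1,3,4}; col 4 has {3}; box has {4} → only 2 remains.
A4 = 4: row 4 has {}; col 1 has {2,3}; box has {1,3} → only 4 remains.
B4 = 2: row 4 has {4}; col 2 has {1,4}; box has {1,3,4} → only 2 remains.
C4 = 3: row 4 has {2,4}; col 3 has {1,4}; box has {2,4} → only 3 remains.
D4 = 1: row 4 has {2,3,4}; col 4 has {2,3}; box has {2,3,4} → only 1 remains.
A1 = 1: row 1 has {}; col 1 has {2,3,4}; box has {2,4} → only 1 remains.
B1 = 3: row 1 has {1}; col 2 has {1,2,4}; box has {1,2,4} → only 3 remains.
C1 = 2: row 1 has {1,3}; col 3 has {1,3,4}; box has {1,3} → only 2 remains.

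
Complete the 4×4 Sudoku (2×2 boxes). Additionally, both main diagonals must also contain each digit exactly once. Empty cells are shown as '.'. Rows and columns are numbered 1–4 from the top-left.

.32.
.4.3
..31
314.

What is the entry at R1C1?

1

R1C1 = 1: row 1 has {2,3}; col 1 has {3}; box has {3,4}; main diagonal has {3,4} → only 1 remains.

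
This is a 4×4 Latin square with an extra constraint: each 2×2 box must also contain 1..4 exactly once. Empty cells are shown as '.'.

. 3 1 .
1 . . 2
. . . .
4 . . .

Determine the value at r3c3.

r1c1 = 2 (sole candidate).
r1c4 = 4 (sole candidate).
r2c2 = 4 (sole candidate).
r2c3 = 3 (sole candidate).
r3c1 = 3 (sole candidate).
r3c4 = 1 (sole candidate).
r4c3 = 2 (sole candidate).
r4c4 = 3 (sole candidate).
r3c2 = 2 (sole candidate).
r3c3 = 4: row 3 has {1,2,3}; col 3 has {1,2,3}; box has {1,2,3} → only 4 remains.

4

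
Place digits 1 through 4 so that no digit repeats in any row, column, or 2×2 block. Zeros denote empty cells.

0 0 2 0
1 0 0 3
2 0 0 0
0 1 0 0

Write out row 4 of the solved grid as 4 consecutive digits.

R2C3 = 4: row 2 has {1,3}; col 3 has {2}; box has {2,3} → only 4 remains.
R4C3 = 3: row 4 has {1}; col 3 has {2,4}; box has {} → only 3 remains.
R1C4 = 1: row 1 has {2}; col 4 has {3}; box has {2,3,4} → only 1 remains.
R2C2 = 2: row 2 has {1,3,4}; col 2 has {1}; box has {1} → only 2 remains.
R3C3 = 1: row 3 has {2}; col 3 has {2,3,4}; box has {3} → only 1 remains.
R3C4 = 4: row 3 has {1,2}; col 4 has {1,3}; box has {1,3} → only 4 remains.
R4C1 = 4: row 4 has {1,3}; col 1 has {1,2}; box has {1,2} → only 4 remains.
R4C4 = 2: row 4 has {1,3,4}; col 4 has {1,3,4}; box has {1,3,4} → only 2 remains.

4132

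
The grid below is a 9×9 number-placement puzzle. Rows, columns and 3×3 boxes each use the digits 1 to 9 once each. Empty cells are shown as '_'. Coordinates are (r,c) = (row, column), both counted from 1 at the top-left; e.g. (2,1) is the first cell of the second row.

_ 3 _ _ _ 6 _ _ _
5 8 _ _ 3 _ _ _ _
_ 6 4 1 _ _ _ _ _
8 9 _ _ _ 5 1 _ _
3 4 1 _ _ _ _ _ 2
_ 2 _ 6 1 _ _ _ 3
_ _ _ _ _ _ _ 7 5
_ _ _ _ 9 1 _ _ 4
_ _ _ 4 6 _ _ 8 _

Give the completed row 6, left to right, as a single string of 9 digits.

725614893

(6,1) = 7: row 6 has {1,2,3,6}; col 1 has {3,5,8}; box has {1,2,3,4,8,9} → only 7 remains.
(6,3) = 5: row 6 has {1,2,3,6,7}; col 3 has {1,4}; box has {1,2,3,4,7,8,9} → only 5 remains.
(7,2) = 1 (sole candidate).
(4,3) = 6 (sole candidate).
(4,8) = 4 (sole candidate).
(4,9) = 7 (sole candidate).
(6,8) = 9: row 6 has {1,2,3,5,6,7}; col 8 has {4,7,8}; box has {1,2,3,4,7} → only 9 remains.
(4,5) = 2 (sole candidate).
(6,7) = 8: row 6 has {1,2,3,5,6,7,9}; col 7 has {1}; box has {1,2,3,4,7,9} → only 8 remains.
(7,5) = 8 (sole candidate).
(4,4) = 3 (sole candidate).
(5,5) = 7 (sole candidate).
(6,6) = 4: row 6 has {1,2,3,5,6,7,8,9}; col 6 has {1,5,6}; box has {1,2,3,5,6,7} → only 4 remains.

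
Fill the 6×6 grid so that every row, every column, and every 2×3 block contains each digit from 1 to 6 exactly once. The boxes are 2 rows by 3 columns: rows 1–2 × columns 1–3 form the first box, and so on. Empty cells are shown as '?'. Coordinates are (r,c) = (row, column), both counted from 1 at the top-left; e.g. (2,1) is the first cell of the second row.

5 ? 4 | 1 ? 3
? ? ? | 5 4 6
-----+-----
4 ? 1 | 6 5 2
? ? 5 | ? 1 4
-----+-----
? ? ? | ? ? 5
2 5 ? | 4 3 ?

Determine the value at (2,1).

(1,5) = 2: row 1 has {1,3,4,5}; col 5 has {1,3,4,5}; box has {1,3,4,5,6} → only 2 remains.
(3,2) = 3: row 3 has {1,2,4,5,6}; col 2 has {5}; box has {1,4,5} → only 3 remains.
(4,1) = 6: row 4 has {1,4,5}; col 1 has {2,4,5}; box has {1,3,4,5} → only 6 remains.
(4,2) = 2: row 4 has {1,4,5,6}; col 2 has {3,5}; box has {1,3,4,5,6} → only 2 remains.
(4,4) = 3: row 4 has {1,2,4,5,6}; col 4 has {1,4,5,6}; box has {1,2,4,5,6} → only 3 remains.
(5,4) = 2: row 5 has {5}; col 4 has {1,3,4,5,6}; box has {3,4,5} → only 2 remains.
(5,5) = 6: row 5 has {2,5}; col 5 has {1,2,3,4,5}; box has {2,3,4,5} → only 6 remains.
(6,3) = 6: row 6 has {2,3,4,5}; col 3 has {1,4,5}; box has {2,5} → only 6 remains.
(6,6) = 1: row 6 has {2,3,4,5,6}; col 6 has {2,3,4,5,6}; box has {2,3,4,5,6} → only 1 remains.
(1,2) = 6: row 1 has {1,2,3,4,5}; col 2 has {2,3,5}; box has {4,5} → only 6 remains.
(2,2) = 1: row 2 has {4,5,6}; col 2 has {2,3,5,6}; box has {4,5,6} → only 1 remains.
(5,2) = 4: row 5 has {2,5,6}; col 2 has {1,2,3,5,6}; box has {2,5,6} → only 4 remains.
(5,3) = 3: row 5 has {2,4,5,6}; col 3 has {1,4,5,6}; box has {2,4,5,6} → only 3 remains.
(2,1) = 3: row 2 has {1,4,5,6}; col 1 has {2,4,5,6}; box has {1,4,5,6} → only 3 remains.

3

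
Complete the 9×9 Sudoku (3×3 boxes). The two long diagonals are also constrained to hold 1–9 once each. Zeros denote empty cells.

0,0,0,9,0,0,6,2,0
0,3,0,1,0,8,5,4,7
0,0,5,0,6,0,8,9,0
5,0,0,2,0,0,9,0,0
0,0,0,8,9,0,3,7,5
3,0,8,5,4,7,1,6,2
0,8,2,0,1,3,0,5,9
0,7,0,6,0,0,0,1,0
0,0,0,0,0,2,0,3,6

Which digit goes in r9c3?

9

r2c5 = 2 (sole candidate).
r3c6 = 4 (sole candidate).
r4c5 = 3 (sole candidate).
r4c8 = 8 (sole candidate).
r4c9 = 4 (sole candidate).
r6c2 = 9 (sole candidate).
r7c7 = 4 (sole candidate).
r8c7 = 2 (sole candidate).
r8c9 = 8 (sole candidate).
r9c1 = 1 (sole candidate).
r9c7 = 7 (sole candidate).
r1c1 = 8 (sole candidate).
r1c6 = 5 (sole candidate).
r1c9 = 3 (sole candidate).
r3c9 = 1 (sole candidate).
r4c6 = 6 (sole candidate).
r5c6 = 1 (sole candidate).
r7c1 = 6 (sole candidate).
r7c4 = 7 (sole candidate).
r8c5 = 5 (sole candidate).
r8c6 = 9 (sole candidate).
r9c4 = 4 (sole candidate).
r9c5 = 8 (sole candidate).
r1c5 = 7 (sole candidate).
r2c1 = 9 (sole candidate).
r2c3 = 6 (sole candidate).
r3c2 = 2 (sole candidate).
r3c4 = 3 (sole candidate).
r4c2 = 1 (sole candidate).
r4c3 = 7 (sole candidate).
r5c3 = 4 (sole candidate).
r8c1 = 4 (sole candidate).
r8c3 = 3 (sole candidate).
r9c2 = 5 (sole candidate).
r9c3 = 9: row 9 has {1,2,3,4,5,6,7,8}; col 3 has {2,3,4,5,6,7,8}; box has {1,2,3,4,5,6,7,8} → only 9 remains.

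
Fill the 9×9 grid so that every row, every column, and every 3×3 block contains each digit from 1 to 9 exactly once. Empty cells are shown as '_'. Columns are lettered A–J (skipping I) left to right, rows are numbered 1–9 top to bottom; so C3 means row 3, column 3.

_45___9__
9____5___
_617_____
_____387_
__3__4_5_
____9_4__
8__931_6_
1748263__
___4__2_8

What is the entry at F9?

7

G3 = 5 (sole candidate).
C7 = 2 (sole candidate).
G7 = 7 (sole candidate).
H8 = 9 (sole candidate).
J8 = 5 (sole candidate).
F9 = 7: row 9 has {2,4,8}; col 6 has {1,3,4,5,6}; box has {1,2,3,4,6,8,9} → only 7 remains.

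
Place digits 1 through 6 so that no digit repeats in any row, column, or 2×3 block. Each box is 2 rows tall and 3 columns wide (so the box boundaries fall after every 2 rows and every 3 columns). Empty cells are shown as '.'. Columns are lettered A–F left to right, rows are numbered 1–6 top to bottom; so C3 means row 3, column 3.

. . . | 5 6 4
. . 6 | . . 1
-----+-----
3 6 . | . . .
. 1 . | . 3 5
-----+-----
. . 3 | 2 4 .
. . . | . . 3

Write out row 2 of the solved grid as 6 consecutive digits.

546321

D2 = 3: row 2 has {1,6}; col 4 has {2,5}; box has {1,4,5,6} → only 3 remains.
E2 = 2: row 2 has {1,3,6}; col 5 has {3,4,6}; box has {1,3,4,5,6} → only 2 remains.
E3 = 1: row 3 has {3,6}; col 5 has {2,3,4,6}; box has {3,5} → only 1 remains.
F3 = 2: row 3 has {1,3,6}; col 6 has {1,3,4,5}; box has {1,3,5} → only 2 remains.
B5 = 5: row 5 has {2,3,4}; col 2 has {1,6}; box has {3} → only 5 remains.
F5 = 6: row 5 has {2,3,4,5}; col 6 has {1,2,3,4,5}; box has {2,3,4} → only 6 remains.
D6 = 1: row 6 has {3}; col 4 has {2,3,5}; box has {2,3,4,6} → only 1 remains.
E6 = 5: row 6 has {1,3}; col 5 has {1,2,3,4,6}; box has {1,2,3,4,6} → only 5 remains.
B2 = 4: row 2 has {1,2,3,6}; col 2 has {1,5,6}; box has {6} → only 4 remains.
D3 = 4: row 3 has {1,2,3,6}; col 4 has {1,2,3,5}; box has {1,2,3,5} → only 4 remains.
D4 = 6: row 4 has {1,3,5}; col 4 has {1,2,3,4,5}; box has {1,2,3,4,5} → only 6 remains.
A5 = 1: row 5 has {2,3,4,5,6}; col 1 has {3}; box has {3,5} → only 1 remains.
B6 = 2: row 6 has {1,3,5}; col 2 has {1,4,5,6}; box has {1,3,5} → only 2 remains.
C6 = 4: row 6 has {1,2,3,5}; col 3 has {3,6}; box has {1,2,3,5} → only 4 remains.
A1 = 2: row 1 has {4,5,6}; col 1 has {1,3}; box has {4,6} → only 2 remains.
B1 = 3: row 1 has {2,4,5,6}; col 2 has {1,2,4,5,6}; box has {2,4,6} → only 3 remains.
C1 = 1: row 1 has {2,3,4,5,6}; col 3 has {3,4,6}; box has {2,3,4,6} → only 1 remains.
A2 = 5: row 2 has {1,2,3,4,6}; col 1 has {1,2,3}; box has {1,2,3,4,6} → only 5 remains.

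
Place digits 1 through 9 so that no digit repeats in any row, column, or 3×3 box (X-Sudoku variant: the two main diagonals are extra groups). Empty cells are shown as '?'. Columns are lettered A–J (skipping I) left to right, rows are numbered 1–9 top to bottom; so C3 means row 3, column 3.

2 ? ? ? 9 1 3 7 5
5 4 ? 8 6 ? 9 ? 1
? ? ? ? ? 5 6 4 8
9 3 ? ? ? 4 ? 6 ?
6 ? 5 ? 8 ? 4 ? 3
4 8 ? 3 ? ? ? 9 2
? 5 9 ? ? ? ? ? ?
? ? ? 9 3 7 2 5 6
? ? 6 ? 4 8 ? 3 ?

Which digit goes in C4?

B1 = 6: row 1 has {1,2,3,5,7,9}; col 2 has {3,4,5,8}; box has {2,4,5} → only 6 remains.
C1 = 8: row 1 has {1,2,3,5,6,7,9}; col 3 has {5,6,9}; box has {2,4,5,6} → only 8 remains.
D1 = 4: row 1 has {1,2,3,5,6,7,8,9}; col 4 has {3,8,9}; box has {1,5,6,8,9} → only 4 remains.
H2 = 2: row 2 has {1,4,5,6,8,9}; col 8 has {3,4,5,6,7,9}; box has {1,3,4,5,6,7,8,9}; anti-diagonal has {3,4,5,6,8,9} → only 2 remains.
J4 = 7: row 4 has {3,4,6,9}; col 9 has {1,2,3,5,6,8}; box has {2,3,4,6,9} → only 7 remains.
H5 = 1: row 5 has {3,4,5,6,8}; col 8 has {2,3,4,5,6,7,9}; box has {2,3,4,6,7,9} → only 1 remains.
F6 = 6: row 6 has {2,3,4,8,9}; col 6 has {1,4,5,7,8}; box has {3,4,8}; main diagonal has {2,4,5,8} → only 6 remains.
G6 = 5: row 6 has {2,3,4,6,8,9}; col 7 has {2,3,4,6,9}; box has {1,2,3,4,6,7,9} → only 5 remains.
F7 = 2: row 7 has {5,9}; col 6 has {1,4,5,6,7,8}; box has {3,4,7,8,9} → only 2 remains.
H7 = 8: row 7 has {2,5,9}; col 8 has {1,2,3,4,5,6,7,9}; box has {2,3,5,6} → only 8 remains.
J7 = 4: row 7 has {2,5,8,9}; col 9 has {1,2,3,5,6,7,8}; box has {2,3,5,6,8} → only 4 remains.
B8 = 1: row 8 has {2,3,5,6,7,9}; col 2 has {3,4,5,6,8}; box has {5,6,9}; anti-diagonal has {2,3,4,5,6,8,9} → only 1 remains.
C8 = 4: row 8 has {1,2,3,5,6,7,9}; col 3 has {5,6,8,9}; box has {1,5,6,9} → only 4 remains.
A9 = 7: row 9 has {3,4,6,8}; col 1 has {2,4,5,6,9}; box has {1,4,5,6,9}; anti-diagonal has {1,2,3,4,5,6,8,9} → only 7 remains.
B9 = 2: row 9 has {3,4,6,7,8}; col 2 has {1,3,4,5,6,8}; box has {1,4,5,6,7,9} → only 2 remains.
G9 = 1: row 9 has {2,3,4,6,7,8}; col 7 has {2,3,4,5,6,9}; box has {2,3,4,5,6,8} → only 1 remains.
J9 = 9: row 9 has {1,2,3,4,6,7,8}; col 9 has {1,2,3,4,5,6,7,8}; box has {1,2,3,4,5,6,8}; main diagonal has {2,4,5,6,8} → only 9 remains.
F2 = 3: row 2 has {1,2,4,5,6,8,9}; col 6 has {1,2,4,5,6,7,8}; box has {1,4,5,6,8,9} → only 3 remains.
D4 = 1: row 4 has {3,4,6,7,9}; col 4 has {3,4,8,9}; box has {3,4,6,8}; main diagonal has {2,4,5,6,8,9} → only 1 remains.
G4 = 8: row 4 has {1,3,4,6,7,9}; col 7 has {1,2,3,4,5,6,9}; box has {1,2,3,4,5,6,7,9} → only 8 remains.
B5 = 7: row 5 has {1,3,4,5,6,8}; col 2 has {1,2,3,4,5,6,8}; box has {3,4,5,6,8,9} → only 7 remains.
D5 = 2: row 5 has {1,3,4,5,6,7,8}; col 4 has {1,3,4,8,9}; box has {1,3,4,6,8} → only 2 remains.
F5 = 9: row 5 has {1,2,3,4,5,6,7,8}; col 6 has {1,2,3,4,5,6,7,8}; box has {1,2,3,4,6,8} → only 9 remains.
C6 = 1: row 6 has {2,3,4,5,6,8,9}; col 3 has {4,5,6,8,9}; box has {3,4,5,6,7,8,9} → only 1 remains.
E6 = 7: row 6 has {1,2,3,4,5,6,8,9}; col 5 has {3,4,6,8,9}; box has {1,2,3,4,6,8,9} → only 7 remains.
A7 = 3: row 7 has {2,4,5,8,9}; col 1 has {2,4,5,6,7,9}; box has {1,2,4,5,6,7,9} → only 3 remains.
D7 = 6: row 7 has {2,3,4,5,8,9}; col 4 has {1,2,3,4,8,9}; box has {2,3,4,7,8,9} → only 6 remains.
E7 = 1: row 7 has {2,3,4,5,6,8,9}; col 5 has {3,4,6,7,8,9}; box has {2,3,4,6,7,8,9} → only 1 remains.
G7 = 7: row 7 has {1,2,3,4,5,6,8,9}; col 7 has {1,2,3,4,5,6,8,9}; box has {1,2,3,4,5,6,8,9}; main diagonal has {1,2,4,5,6,8,9} → only 7 remains.
A8 = 8: row 8 has {1,2,3,4,5,6,7,9}; col 1 has {2,3,4,5,6,7,9}; box has {1,2,3,4,5,6,7,9} → only 8 remains.
D9 = 5: row 9 has {1,2,3,4,6,7,8,9}; col 4 has {1,2,3,4,6,8,9}; box has {1,2,3,4,6,7,8,9} → only 5 remains.
C2 = 7: row 2 has {1,2,3,4,5,6,8,9}; col 3 has {1,4,5,6,8,9}; box has {2,4,5,6,8} → only 7 remains.
A3 = 1: row 3 has {4,5,6,8}; col 1 has {2,3,4,5,6,7,8,9}; box has {2,4,5,6,7,8} → only 1 remains.
B3 = 9: row 3 has {1,4,5,6,8}; col 2 has {1,2,3,4,5,6,7,8}; box has {1,2,4,5,6,7,8} → only 9 remains.
C3 = 3: row 3 has {1,4,5,6,8,9}; col 3 has {1,4,5,6,7,8,9}; box has {1,2,4,5,6,7,8,9}; main diagonal has {1,2,4,5,6,7,8,9} → only 3 remains.
D3 = 7: row 3 has {1,3,4,5,6,8,9}; col 4 has {1,2,3,4,5,6,8,9}; box has {1,3,4,5,6,8,9} → only 7 remains.
E3 = 2: row 3 has {1,3,4,5,6,7,8,9}; col 5 has {1,3,4,6,7,8,9}; box has {1,3,4,5,6,7,8,9} → only 2 remains.
C4 = 2: row 4 has {1,3,4,6,7,8,9}; col 3 has {1,3,4,5,6,7,8,9}; box has {1,3,4,5,6,7,8,9} → only 2 remains.

2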